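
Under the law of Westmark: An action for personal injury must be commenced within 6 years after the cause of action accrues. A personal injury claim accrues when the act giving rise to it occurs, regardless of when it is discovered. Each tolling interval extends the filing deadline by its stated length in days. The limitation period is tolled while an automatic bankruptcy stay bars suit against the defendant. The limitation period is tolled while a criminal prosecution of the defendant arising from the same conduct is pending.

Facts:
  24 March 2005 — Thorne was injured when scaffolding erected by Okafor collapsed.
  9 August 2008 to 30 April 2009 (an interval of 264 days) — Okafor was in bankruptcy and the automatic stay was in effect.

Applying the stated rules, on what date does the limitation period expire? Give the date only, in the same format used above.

The limitation period began to run on 24 March 2005.
6 years from 24 March 2005 is 24 March 2011.
Because the automatic bankruptcy stay ran from 9 August 2008 to 30 April 2009, the deadline is extended by 264 days to 13 December 2011.

13 December 2011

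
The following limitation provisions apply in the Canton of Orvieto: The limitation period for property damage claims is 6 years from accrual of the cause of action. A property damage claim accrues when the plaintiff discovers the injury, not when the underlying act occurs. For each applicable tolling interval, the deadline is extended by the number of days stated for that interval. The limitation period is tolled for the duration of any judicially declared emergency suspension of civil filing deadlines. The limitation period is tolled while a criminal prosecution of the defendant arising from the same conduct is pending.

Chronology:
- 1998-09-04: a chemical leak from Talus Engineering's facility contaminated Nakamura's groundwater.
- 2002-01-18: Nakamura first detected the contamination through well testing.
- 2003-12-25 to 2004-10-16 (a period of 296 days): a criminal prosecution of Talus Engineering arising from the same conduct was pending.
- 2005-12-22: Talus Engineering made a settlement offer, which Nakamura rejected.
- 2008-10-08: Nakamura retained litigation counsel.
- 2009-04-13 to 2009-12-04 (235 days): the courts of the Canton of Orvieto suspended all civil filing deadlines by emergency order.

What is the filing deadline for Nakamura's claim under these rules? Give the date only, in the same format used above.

Under the discovery rule, the claim accrued on 2002-01-18, when Nakamura discovered the injury — not on the 1998-09-04 date of the underlying act.
6 years from 2002-01-18 is 2008-01-18.
The pending criminal prosecution from 2003-12-25 to 2004-10-16 tolled the period for 296 days, extending the deadline to 2008-11-09.
The emergency suspension of filing deadlines starting 2009-04-13 came too late — the period had run on 2008-11-09 — and so does not extend the deadline.
None of the other events listed affects the running of the period under the stated rules.

2008-11-09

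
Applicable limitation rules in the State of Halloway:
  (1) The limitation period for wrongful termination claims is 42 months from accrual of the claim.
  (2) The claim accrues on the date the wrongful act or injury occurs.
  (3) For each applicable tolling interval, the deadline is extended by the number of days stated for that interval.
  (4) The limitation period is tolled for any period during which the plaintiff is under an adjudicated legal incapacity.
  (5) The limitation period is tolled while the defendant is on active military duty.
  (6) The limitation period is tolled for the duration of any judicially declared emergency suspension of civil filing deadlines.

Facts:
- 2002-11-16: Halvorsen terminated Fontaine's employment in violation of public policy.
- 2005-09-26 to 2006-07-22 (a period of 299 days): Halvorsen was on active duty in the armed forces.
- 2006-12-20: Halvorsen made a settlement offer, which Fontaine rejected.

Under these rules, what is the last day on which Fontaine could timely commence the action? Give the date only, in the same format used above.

The claim accrued on 2002-11-16, when the wrongful act occurred.
Adding the 42 months base period to 2002-11-16 gives a deadline of 2006-05-16, before any tolling.
The defendant's active military service from 2005-09-26 to 2006-07-22 tolled the period for 299 days, extending the deadline to 2007-03-11.
None of the other events listed affects the running of the period under the stated rules.

2007-03-11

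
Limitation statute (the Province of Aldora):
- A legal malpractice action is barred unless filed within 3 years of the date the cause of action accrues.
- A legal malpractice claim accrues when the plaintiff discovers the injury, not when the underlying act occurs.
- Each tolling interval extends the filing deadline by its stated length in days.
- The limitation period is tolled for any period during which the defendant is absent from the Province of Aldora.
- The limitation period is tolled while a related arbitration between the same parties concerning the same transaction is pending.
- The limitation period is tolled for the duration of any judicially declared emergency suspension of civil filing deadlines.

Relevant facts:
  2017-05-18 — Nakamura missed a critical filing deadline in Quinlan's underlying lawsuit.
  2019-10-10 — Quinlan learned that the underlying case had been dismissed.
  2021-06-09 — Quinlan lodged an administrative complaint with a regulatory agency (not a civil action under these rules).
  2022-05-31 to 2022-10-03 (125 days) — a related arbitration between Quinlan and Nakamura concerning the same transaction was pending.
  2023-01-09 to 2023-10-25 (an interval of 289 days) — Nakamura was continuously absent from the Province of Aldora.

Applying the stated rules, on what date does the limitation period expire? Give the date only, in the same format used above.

2023-11-28

Accrual is tied to discovery, so the period began on 2019-10-10 rather than on 2017-05-18 when the act occurred.
3 years from 2019-10-10 is 2022-10-10.
The period was tolled for 125 days by the pending related arbitration (2022-05-31 to 2022-10-03), pushing the deadline to 2023-02-12.
The defendant's absence from the jurisdiction from 2023-01-09 to 2023-10-25 tolled the period for 289 days, extending the deadline to 2023-11-28.
Nothing else in the chronology tolls or restarts the period.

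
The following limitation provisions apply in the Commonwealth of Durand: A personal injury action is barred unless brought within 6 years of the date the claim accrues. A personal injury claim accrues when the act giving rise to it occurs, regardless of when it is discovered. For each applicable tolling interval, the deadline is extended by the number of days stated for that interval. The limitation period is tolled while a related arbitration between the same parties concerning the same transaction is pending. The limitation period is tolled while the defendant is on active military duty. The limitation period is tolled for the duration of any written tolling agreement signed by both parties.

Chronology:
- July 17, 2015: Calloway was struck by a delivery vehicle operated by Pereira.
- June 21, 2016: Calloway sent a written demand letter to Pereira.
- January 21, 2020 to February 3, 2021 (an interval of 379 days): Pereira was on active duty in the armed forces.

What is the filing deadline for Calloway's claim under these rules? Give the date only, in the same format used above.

July 31, 2022

The claim accrued on July 17, 2015, when the wrongful act occurred.
The untolled deadline — 6 years after July 17, 2015 — is July 17, 2021.
The defendant's active military service from January 21, 2020 to February 3, 2021 tolled the period for 379 days, extending the deadline to July 31, 2022.
Nothing else in the chronology tolls or restarts the period.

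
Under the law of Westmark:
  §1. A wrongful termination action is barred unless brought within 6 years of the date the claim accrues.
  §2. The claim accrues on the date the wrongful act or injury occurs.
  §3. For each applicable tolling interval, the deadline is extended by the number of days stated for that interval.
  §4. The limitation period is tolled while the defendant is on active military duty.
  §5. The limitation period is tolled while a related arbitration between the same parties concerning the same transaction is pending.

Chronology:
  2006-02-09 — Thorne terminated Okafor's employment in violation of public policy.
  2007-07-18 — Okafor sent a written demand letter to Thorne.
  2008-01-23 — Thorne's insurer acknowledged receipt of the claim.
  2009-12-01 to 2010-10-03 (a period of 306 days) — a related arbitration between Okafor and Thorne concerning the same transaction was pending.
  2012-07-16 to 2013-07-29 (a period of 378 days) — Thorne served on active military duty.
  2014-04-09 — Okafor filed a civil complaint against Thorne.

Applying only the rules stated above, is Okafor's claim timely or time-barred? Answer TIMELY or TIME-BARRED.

TIME-BARRED

The limitation period began to run on 2006-02-09.
6 years from 2006-02-09 is 2012-02-09.
The pending related arbitration from 2009-12-01 to 2010-10-03 tolled the period for 306 days, extending the deadline to 2012-12-11.
The period was tolled for 378 days by the defendant's active military service (2012-07-16 to 2013-07-29), pushing the deadline to 2013-12-24.
The other events in the timeline have no effect on the limitation period under the stated rules.
Okafor filed on 2014-04-09, after the 2013-12-24 deadline, so the action is time-barred.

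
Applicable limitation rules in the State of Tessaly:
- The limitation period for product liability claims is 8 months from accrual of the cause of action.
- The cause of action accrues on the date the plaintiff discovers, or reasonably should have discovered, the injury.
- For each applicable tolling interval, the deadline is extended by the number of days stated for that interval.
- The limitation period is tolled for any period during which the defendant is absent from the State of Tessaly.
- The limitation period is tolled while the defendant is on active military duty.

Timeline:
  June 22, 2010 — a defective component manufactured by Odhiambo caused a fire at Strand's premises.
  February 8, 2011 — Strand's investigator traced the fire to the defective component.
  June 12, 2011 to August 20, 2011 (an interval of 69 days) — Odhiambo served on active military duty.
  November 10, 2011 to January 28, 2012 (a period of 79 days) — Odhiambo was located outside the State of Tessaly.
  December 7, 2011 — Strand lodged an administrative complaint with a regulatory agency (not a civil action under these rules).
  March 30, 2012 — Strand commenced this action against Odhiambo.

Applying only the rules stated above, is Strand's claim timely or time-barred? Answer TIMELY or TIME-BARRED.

Under the discovery rule, the claim accrued on February 8, 2011, when Strand discovered the injury — not on the June 22, 2010 date of the underlying act.
8 months from February 8, 2011 is October 8, 2011.
The period was tolled for 69 days by the defendant's active military service (June 12, 2011 to August 20, 2011), pushing the deadline to December 16, 2011.
The period was tolled for 79 days by the defendant's absence from the jurisdiction (November 10, 2011 to January 28, 2012), pushing the deadline to March 4, 2012.
Nothing else in the chronology tolls or restarts the period.
Filing on March 30, 2012 missed the March 4, 2012 deadline — the action is time-barred.

TIME-BARRED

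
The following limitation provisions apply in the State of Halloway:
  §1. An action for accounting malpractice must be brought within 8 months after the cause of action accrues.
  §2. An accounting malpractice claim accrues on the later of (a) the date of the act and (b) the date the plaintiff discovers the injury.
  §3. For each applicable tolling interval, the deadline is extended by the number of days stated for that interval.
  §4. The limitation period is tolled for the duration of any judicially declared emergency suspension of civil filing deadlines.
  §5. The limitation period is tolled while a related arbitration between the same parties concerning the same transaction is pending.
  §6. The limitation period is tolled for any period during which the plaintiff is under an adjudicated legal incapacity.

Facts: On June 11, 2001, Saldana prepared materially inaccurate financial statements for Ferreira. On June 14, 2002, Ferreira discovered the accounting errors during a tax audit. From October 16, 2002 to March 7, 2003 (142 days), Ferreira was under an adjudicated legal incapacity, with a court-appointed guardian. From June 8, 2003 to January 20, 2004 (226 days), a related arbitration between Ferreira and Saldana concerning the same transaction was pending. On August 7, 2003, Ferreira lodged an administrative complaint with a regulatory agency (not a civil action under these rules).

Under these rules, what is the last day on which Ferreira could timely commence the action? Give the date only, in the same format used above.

February 17, 2004

The claim accrued on June 14, 2002 — the later of the June 11, 2001 act and the June 14, 2002 discovery.
8 months from June 14, 2002 is February 14, 2003.
The plaintiff's legal incapacity from October 16, 2002 to March 7, 2003 tolled the period for 142 days, extending the deadline to July 6, 2003.
The period was tolled for 226 days by the pending related arbitration (June 8, 2003 to January 20, 2004), pushing the deadline to February 17, 2004.
The other events in the timeline have no effect on the limitation period under the stated rules.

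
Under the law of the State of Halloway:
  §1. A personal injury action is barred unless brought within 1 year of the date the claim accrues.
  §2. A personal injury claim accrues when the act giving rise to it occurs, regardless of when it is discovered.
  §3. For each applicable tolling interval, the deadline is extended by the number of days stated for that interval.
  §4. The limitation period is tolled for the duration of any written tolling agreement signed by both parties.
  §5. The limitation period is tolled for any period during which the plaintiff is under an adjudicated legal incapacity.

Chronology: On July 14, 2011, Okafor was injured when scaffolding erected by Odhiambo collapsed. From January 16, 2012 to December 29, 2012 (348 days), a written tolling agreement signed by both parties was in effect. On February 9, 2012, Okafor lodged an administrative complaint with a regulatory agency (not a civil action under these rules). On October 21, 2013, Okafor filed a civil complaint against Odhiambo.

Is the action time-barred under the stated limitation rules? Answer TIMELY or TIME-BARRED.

TIME-BARRED

The claim accrued on July 14, 2011, the date of the act.
Adding the 1 year base period to July 14, 2011 gives a deadline of July 14, 2012, before any tolling.
The period was tolled for 348 days by the written tolling agreement (January 16, 2012 to December 29, 2012), pushing the deadline to June 27, 2013.
The other events in the timeline have no effect on the limitation period under the stated rules.
The October 21, 2013 filing falls after the June 27, 2013 deadline; the claim is time-barred.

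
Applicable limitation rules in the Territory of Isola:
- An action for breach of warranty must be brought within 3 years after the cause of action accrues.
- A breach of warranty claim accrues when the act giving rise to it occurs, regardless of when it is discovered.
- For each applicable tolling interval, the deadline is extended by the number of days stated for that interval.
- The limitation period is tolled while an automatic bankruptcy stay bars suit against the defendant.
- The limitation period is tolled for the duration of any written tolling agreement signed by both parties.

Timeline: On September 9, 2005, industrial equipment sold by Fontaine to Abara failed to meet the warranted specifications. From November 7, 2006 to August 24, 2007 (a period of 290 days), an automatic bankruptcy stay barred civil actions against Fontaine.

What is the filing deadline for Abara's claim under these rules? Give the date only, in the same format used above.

June 26, 2009

The claim accrued on September 9, 2005, when the wrongful act occurred.
3 years from September 9, 2005 is September 9, 2008.
The period was tolled for 290 days by the automatic bankruptcy stay (November 7, 2006 to August 24, 2007), pushing the deadline to June 26, 2009.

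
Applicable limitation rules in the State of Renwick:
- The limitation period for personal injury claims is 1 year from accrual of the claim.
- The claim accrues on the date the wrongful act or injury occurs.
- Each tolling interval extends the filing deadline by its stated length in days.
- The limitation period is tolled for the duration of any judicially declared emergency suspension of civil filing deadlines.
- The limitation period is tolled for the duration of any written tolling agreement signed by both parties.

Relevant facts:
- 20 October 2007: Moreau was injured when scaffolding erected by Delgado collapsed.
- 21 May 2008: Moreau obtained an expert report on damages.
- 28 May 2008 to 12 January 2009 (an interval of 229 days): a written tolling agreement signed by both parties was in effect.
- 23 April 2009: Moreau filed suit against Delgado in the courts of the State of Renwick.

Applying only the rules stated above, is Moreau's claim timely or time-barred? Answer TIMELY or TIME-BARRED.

The limitation period began to run on 20 October 2007.
Adding the 1 year base period to 20 October 2007 gives a deadline of 20 October 2008, before any tolling.
The period was tolled for 229 days by the written tolling agreement (28 May 2008 to 12 January 2009), pushing the deadline to 6 June 2009.
Nothing else in the chronology tolls or restarts the period.
The 23 April 2009 filing precedes the 6 June 2009 deadline; the claim is timely.

TIMELY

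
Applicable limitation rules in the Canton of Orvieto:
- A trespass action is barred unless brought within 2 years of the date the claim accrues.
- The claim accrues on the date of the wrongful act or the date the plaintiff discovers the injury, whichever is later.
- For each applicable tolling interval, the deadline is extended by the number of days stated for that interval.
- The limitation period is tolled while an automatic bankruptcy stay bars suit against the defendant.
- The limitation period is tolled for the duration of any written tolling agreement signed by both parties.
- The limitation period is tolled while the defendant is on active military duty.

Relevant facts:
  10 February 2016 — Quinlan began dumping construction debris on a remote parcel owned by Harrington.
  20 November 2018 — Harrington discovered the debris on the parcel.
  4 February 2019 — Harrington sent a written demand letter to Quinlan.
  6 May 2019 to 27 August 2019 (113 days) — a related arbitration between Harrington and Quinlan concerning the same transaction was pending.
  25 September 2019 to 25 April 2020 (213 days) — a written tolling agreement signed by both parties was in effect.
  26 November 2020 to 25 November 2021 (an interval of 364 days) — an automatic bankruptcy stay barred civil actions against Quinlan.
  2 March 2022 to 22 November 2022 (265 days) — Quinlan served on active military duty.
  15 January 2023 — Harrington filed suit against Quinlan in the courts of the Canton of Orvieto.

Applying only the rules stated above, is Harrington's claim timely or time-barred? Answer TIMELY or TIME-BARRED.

Because discovery on 20 November 2018 post-dates the 10 February 2016 act, accrual under the later-of rule falls on 20 November 2018.
The untolled deadline — 2 years after 20 November 2018 — is 20 November 2020.
The written tolling agreement from 25 September 2019 to 25 April 2020 tolled the period for 213 days, extending the deadline to 21 June 2021.
Because the automatic bankruptcy stay ran from 26 November 2020 to 25 November 2021, the deadline is extended by 364 days to 20 June 2022.
The defendant's active military service from 2 March 2022 to 22 November 2022 tolled the period for 265 days, extending the deadline to 12 March 2023.
Although a pending arbitration ran from 6 May 2019 to 27 August 2019, the stated rules do not make that a tolling event, so it is disregarded.
The other events in the timeline have no effect on the limitation period under the stated rules.
Harrington filed on 15 January 2023, before the 12 March 2023 deadline, so the action is timely.

TIMELY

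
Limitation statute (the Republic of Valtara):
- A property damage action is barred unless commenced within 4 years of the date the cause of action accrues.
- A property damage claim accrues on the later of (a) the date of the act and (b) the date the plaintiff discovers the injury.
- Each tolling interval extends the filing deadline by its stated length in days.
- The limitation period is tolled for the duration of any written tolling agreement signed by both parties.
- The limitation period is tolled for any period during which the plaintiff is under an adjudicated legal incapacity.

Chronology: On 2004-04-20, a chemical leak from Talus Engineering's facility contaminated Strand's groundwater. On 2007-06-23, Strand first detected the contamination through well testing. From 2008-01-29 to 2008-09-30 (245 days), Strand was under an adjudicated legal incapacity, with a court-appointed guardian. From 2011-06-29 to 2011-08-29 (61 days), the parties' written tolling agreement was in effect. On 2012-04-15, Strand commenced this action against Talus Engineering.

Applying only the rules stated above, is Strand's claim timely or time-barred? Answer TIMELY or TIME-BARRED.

TIMELY

The claim accrued on 2007-06-23 — the later of the 2004-04-20 act and the 2007-06-23 discovery.
Adding the 4 years base period to 2007-06-23 gives a deadline of 2011-06-23, before any tolling.
The period was tolled for 245 days by the plaintiff's legal incapacity (2008-01-29 to 2008-09-30), pushing the deadline to 2012-02-23.
The written tolling agreement from 2011-06-29 to 2011-08-29 tolled the period for 61 days, extending the deadline to 2012-04-24.
Strand filed on 2012-04-15, before the 2012-04-24 deadline, so the action is timely.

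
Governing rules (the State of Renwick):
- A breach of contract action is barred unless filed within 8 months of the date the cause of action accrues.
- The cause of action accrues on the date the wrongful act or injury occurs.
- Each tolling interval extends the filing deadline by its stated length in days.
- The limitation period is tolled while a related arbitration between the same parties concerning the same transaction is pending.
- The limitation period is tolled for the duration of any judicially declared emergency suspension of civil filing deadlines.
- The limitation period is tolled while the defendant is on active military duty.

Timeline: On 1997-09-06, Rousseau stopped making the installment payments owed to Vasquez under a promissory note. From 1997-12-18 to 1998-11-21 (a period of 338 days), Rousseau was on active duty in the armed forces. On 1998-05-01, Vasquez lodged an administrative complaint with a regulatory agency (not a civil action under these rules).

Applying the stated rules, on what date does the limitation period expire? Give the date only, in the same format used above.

1999-04-09

The claim accrued on 1997-09-06, when the wrongful act occurred.
Adding the 8 months base period to 1997-09-06 gives a deadline of 1998-05-06, before any tolling.
Because the defendant's active military service ran from 1997-12-18 to 1998-11-21, the deadline is extended by 338 days to 1999-04-09.
The other events in the timeline have no effect on the limitation period under the stated rules.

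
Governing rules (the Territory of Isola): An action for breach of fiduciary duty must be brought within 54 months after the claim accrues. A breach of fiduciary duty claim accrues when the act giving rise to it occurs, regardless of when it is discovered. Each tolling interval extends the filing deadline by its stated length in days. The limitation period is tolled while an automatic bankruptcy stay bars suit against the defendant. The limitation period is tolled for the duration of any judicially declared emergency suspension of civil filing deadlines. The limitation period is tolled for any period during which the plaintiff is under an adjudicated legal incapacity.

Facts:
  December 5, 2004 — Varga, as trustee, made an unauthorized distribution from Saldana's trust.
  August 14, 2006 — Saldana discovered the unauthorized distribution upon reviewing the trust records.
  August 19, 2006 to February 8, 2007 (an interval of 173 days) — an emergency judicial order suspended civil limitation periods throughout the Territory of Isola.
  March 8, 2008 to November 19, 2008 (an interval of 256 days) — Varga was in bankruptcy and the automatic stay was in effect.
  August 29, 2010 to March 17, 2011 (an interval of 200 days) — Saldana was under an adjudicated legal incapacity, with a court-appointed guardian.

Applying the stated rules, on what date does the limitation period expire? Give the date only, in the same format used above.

August 8, 2010

The claim accrued on December 5, 2004, when the wrongful act occurred; under the stated occurrence rule the August 14, 2006 discovery does not delay accrual.
Adding the 54 months base period to December 5, 2004 gives a deadline of June 5, 2009, before any tolling.
The emergency suspension of filing deadlines from August 19, 2006 to February 8, 2007 tolled the period for 173 days, extending the deadline to November 25, 2009.
The automatic bankruptcy stay from March 8, 2008 to November 19, 2008 tolled the period for 256 days, extending the deadline to August 8, 2010.
By the time the plaintiff's legal incapacity began on August 29, 2010, the limitation period had already expired on August 8, 2010; that interval cannot revive it.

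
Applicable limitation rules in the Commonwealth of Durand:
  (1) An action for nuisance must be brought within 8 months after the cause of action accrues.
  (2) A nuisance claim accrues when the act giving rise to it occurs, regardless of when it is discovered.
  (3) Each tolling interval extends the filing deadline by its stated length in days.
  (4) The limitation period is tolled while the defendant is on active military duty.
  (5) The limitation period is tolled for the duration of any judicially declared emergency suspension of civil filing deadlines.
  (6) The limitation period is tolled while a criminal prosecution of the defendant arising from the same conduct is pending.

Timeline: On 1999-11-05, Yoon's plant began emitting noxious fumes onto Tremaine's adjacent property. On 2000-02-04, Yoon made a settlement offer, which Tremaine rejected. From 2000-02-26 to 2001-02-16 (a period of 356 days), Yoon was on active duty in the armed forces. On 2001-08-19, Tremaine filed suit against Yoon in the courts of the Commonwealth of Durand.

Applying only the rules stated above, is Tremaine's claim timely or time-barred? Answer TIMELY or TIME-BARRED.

TIME-BARRED

The cause of action accrued on 1999-11-05, the date of the act.
The untolled deadline — 8 months after 1999-11-05 — is 2000-07-05.
The defendant's active military service from 2000-02-26 to 2001-02-16 tolled the period for 356 days, extending the deadline to 2001-06-26.
The other events in the timeline have no effect on the limitation period under the stated rules.
Tremaine filed on 2001-08-19, after the 2001-06-26 deadline, so the action is time-barred.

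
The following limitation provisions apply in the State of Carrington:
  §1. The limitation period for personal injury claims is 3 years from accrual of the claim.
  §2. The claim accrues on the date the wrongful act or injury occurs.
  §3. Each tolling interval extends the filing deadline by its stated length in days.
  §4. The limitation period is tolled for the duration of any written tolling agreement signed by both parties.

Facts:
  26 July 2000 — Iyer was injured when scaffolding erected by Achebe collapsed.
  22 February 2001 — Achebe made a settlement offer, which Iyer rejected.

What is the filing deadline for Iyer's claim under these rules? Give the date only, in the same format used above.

The claim accrued on 26 July 2000, when the wrongful act occurred.
Adding the 3 years base period to 26 July 2000 gives a deadline of 26 July 2003, before any tolling.
Nothing else in the chronology tolls or restarts the period.

26 July 2003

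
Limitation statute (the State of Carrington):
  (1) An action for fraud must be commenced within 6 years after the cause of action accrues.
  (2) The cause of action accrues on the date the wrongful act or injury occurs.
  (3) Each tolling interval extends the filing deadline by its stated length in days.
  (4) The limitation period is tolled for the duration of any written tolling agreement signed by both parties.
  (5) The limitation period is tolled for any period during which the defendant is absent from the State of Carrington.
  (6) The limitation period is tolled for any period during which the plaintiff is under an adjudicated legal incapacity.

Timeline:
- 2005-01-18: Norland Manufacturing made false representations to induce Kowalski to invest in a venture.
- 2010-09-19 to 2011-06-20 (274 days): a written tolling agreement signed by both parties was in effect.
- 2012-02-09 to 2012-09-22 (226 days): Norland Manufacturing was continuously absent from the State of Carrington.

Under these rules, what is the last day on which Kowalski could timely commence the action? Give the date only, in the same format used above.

The limitation period began to run on 2005-01-18.
Adding the 6 years base period to 2005-01-18 gives a deadline of 2011-01-18, before any tolling.
The period was tolled for 274 days by the written tolling agreement (2010-09-19 to 2011-06-20), pushing the deadline to 2011-10-19.
The defendant's absence from the jurisdiction starting 2012-02-09 came too late — the period had run on 2011-10-19 — and so does not extend the deadline.

2011-10-19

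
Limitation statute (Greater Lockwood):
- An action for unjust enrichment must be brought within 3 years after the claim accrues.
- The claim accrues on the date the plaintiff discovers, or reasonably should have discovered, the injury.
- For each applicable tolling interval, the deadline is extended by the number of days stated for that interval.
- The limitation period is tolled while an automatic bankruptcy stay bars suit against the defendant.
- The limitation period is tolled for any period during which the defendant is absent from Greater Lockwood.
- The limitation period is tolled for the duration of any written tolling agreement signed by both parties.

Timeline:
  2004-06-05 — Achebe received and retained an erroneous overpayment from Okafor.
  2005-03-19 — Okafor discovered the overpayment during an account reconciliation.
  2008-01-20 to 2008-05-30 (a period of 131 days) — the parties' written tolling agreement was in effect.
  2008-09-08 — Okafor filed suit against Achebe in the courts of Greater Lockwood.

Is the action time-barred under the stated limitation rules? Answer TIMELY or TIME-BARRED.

TIME-BARRED

The claim did not accrue until Okafor discovered the injury on 2005-03-19; the 2004-06-05 act date does not start the clock under the stated rule.
3 years from 2005-03-19 is 2008-03-19.
Because the written tolling agreement ran from 2008-01-20 to 2008-05-30, the deadline is extended by 131 days to 2008-07-28.
Okafor filed on 2008-09-08, after the 2008-07-28 deadline, so the action is time-barred.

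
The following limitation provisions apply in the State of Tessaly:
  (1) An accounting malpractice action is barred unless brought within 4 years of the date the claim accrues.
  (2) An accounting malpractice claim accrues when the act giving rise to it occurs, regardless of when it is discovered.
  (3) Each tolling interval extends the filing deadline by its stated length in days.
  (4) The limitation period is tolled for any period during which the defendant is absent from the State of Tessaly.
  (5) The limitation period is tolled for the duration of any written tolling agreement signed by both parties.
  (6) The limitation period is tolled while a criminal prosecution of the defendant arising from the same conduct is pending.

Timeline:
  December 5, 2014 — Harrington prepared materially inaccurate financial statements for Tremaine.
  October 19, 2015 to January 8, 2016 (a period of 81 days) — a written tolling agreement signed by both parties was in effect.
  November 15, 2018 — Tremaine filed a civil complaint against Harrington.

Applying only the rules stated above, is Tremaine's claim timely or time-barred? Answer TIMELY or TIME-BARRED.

The limitation period began to run on December 5, 2014.
4 years from December 5, 2014 is December 5, 2018.
Because the written tolling agreement ran from October 19, 2015 to January 8, 2016, the deadline is extended by 81 days to February 24, 2019.
The November 15, 2018 filing precedes the February 24, 2019 deadline; the claim is timely.

TIMELY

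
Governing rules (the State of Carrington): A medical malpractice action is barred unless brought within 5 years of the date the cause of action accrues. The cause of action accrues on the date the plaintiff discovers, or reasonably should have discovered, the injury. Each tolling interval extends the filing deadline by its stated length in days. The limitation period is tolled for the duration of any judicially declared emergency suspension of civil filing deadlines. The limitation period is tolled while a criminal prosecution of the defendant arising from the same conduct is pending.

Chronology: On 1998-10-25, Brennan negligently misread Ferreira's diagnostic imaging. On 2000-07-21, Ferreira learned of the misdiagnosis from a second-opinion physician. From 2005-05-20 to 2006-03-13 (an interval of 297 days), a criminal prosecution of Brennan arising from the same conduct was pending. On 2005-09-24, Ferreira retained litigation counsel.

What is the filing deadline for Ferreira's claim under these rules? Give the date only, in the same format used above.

2006-05-14

Under the discovery rule, the claim accrued on 2000-07-21, when Ferreira discovered the injury — not on the 1998-10-25 date of the underlying act.
Adding the 5 years base period to 2000-07-21 gives a deadline of 2005-07-21, before any tolling.
Because the pending criminal prosecution ran from 2005-05-20 to 2006-03-13, the deadline is extended by 297 days to 2006-05-14.
The other events in the timeline have no effect on the limitation period under the stated rules.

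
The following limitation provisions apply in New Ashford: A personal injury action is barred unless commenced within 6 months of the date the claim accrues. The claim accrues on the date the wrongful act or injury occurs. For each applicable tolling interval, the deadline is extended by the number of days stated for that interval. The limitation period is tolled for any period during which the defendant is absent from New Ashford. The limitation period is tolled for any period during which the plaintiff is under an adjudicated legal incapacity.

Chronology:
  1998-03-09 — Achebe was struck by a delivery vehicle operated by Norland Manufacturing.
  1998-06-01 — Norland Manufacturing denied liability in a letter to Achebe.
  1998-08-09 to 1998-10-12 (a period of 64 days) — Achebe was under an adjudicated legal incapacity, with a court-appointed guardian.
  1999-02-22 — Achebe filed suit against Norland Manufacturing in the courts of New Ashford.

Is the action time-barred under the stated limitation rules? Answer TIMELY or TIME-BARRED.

TIME-BARRED

The claim accrued on 1998-03-09, when the wrongful act occurred.
Adding the 6 months base period to 1998-03-09 gives a deadline of 1998-09-09, before any tolling.
The plaintiff's legal incapacity from 1998-08-09 to 1998-10-12 tolled the period for 64 days, extending the deadline to 1998-11-12.
Nothing else in the chronology tolls or restarts the period.
Achebe filed on 1999-02-22, after the 1998-11-12 deadline, so the action is time-barred.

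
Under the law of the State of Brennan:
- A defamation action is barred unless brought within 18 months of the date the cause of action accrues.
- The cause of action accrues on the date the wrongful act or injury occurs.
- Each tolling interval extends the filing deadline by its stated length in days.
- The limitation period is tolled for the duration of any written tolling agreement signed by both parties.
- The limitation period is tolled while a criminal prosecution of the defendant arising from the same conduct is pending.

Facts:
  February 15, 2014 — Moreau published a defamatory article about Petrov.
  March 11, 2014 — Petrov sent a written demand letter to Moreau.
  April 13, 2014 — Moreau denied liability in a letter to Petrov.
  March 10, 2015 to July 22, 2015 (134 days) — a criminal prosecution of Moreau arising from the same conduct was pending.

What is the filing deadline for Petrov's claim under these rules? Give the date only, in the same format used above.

The limitation period began to run on February 15, 2014.
18 months from February 15, 2014 is August 15, 2015.
The period was tolled for 134 days by the pending criminal prosecution (March 10, 2015 to July 22, 2015), pushing the deadline to December 27, 2015.
The other events in the timeline have no effect on the limitation period under the stated rules.

December 27, 2015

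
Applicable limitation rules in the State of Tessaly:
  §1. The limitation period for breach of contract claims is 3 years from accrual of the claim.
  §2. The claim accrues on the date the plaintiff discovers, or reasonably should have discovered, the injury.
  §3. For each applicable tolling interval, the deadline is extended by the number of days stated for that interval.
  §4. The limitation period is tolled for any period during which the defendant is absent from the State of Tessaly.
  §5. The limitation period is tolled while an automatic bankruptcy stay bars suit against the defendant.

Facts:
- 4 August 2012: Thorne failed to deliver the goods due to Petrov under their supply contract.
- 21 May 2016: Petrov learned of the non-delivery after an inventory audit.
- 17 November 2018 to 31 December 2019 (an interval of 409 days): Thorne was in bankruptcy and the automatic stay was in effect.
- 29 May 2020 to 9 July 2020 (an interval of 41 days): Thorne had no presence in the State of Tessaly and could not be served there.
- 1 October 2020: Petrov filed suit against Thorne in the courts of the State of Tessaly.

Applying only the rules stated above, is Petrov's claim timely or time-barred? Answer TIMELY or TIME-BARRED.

Accrual is tied to discovery, so the period began on 21 May 2016 rather than on 4 August 2012 when the act occurred.
3 years from 21 May 2016 is 21 May 2019.
The period was tolled for 409 days by the automatic bankruptcy stay (17 November 2018 to 31 December 2019), pushing the deadline to 3 July 2020.
The defendant's absence from the jurisdiction from 29 May 2020 to 9 July 2020 tolled the period for 41 days, extending the deadline to 13 August 2020.
The 1 October 2020 filing falls after the 13 August 2020 deadline; the claim is time-barred.

TIME-BARRED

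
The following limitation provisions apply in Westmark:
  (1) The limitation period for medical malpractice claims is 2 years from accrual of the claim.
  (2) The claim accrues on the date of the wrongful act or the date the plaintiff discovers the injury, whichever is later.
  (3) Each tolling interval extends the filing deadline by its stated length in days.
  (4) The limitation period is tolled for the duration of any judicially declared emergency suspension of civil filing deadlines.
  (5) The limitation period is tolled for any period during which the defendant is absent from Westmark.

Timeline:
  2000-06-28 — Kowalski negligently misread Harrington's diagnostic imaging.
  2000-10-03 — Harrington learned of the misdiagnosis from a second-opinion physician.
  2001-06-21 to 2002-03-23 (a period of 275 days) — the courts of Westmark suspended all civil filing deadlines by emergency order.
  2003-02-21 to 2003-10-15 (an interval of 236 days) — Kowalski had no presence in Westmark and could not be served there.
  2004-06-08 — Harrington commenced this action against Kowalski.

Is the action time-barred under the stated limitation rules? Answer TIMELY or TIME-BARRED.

TIME-BARRED

The claim accrued on 2000-10-03 — the later of the 2000-06-28 act and the 2000-10-03 discovery.
Adding the 2 years base period to 2000-10-03 gives a deadline of 2002-10-03, before any tolling.
The period was tolled for 275 days by the emergency suspension of filing deadlines (2001-06-21 to 2002-03-23), pushing the deadline to 2003-07-05.
The defendant's absence from the jurisdiction from 2003-02-21 to 2003-10-15 tolled the period for 236 days, extending the deadline to 2004-02-26.
Filing on 2004-06-08 missed the 2004-02-26 deadline — the action is time-barred.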